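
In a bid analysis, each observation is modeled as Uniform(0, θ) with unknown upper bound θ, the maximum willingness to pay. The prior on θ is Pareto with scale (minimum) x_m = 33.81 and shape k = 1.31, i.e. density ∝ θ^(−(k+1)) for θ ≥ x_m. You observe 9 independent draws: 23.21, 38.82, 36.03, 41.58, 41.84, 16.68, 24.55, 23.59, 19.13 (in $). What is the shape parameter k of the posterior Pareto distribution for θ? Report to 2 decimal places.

A Pareto(scale x_m, shape k) prior on the upper bound θ of Uniform(0, θ) is conjugate: posterior is Pareto(max(x_m, max xᵢ), k + n).
Sample maximum = 41.84; prior scale x_m = 33.81 → posterior scale = max = 41.84.
Posterior shape = 1.31 + 9 = 10.31.
Posterior shape k = 10.31.

10.31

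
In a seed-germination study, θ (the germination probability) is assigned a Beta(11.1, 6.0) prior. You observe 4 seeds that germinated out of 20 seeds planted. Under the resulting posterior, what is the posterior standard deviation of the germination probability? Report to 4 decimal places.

0.0796

The Beta prior is conjugate to a Binomial/Bernoulli likelihood; the update adds successes to α and failures to β.
Posterior: Beta(α+k, β+n−k) = Beta(11.1+4, 6.0+16) = Beta(15.1, 22.0).
Var = αβ/((α+β)²(α+β+1)) = 15.1·22.0/(37.1²·38.1) = 0.00633471; SD = √0.00633471 = 0.0796.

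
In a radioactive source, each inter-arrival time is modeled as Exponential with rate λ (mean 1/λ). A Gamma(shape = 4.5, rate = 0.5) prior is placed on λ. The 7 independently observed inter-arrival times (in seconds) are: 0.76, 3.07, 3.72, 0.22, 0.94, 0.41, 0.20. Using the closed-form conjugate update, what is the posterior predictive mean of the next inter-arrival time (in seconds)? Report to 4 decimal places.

With a Gamma(shape α, rate β) prior on the exponential rate λ, the posterior after n observations with total T = Σxᵢ is Gamma(α+n, β+T).
Sum of observations T = 9.32 seconds; n = 7.
Posterior: Gamma(4.5+7, 0.5+9.32) = Gamma(11.5, 9.82).
The predictive distribution for the next observation is Lomax; its mean is β/(α−1) = 9.82/10.5 = 0.9352.

0.9352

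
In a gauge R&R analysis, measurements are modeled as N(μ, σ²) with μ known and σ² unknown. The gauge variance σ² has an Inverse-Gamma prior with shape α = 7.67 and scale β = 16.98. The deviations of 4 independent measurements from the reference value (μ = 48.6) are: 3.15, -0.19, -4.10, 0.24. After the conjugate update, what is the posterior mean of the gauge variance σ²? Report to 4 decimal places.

3.5055

With known mean μ and an Inverse-Gamma(α, β) prior on σ², the Normal likelihood is conjugate: posterior is Inv-Gamma(α + n/2, β + Σ(xᵢ−μ)²/2).
Σ(xᵢ−μ)² = (3.15)² + (-0.19)² + (-4.10)² + (0.24)² = 26.8262.
Posterior: Inv-Gamma(7.67 + 4/2, 16.98 + 26.8262/2) = Inv-Gamma(9.67, 30.39310).
E[σ²|data] = β/(α−1) = 30.39310/8.67 = 3.5055.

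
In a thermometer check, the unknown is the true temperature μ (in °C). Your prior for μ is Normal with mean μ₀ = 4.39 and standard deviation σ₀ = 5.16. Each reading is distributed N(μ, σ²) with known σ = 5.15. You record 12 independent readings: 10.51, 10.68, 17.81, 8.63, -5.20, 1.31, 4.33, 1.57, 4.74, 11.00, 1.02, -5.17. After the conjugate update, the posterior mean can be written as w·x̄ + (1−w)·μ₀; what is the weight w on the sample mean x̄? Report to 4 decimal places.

For Normal data with known variance σ², a Normal(μ₀, σ₀²) prior on μ is conjugate. Posterior precision = 1/σ₀² + n/σ²; posterior mean is the precision-weighted average of μ₀ and x̄.
σ₀² = 5.16² = 26.6256, σ² = 5.15² = 26.5225. Prior precision 1/σ₀² = 1/26.6256; data precision n/σ² = 12/26.5225.
w = (n/σ²)/(1/σ₀² + n/σ²) = n·σ₀²/(σ² + n·σ₀²) = 12·26.6256/(26.5225 + 12·26.6256) = 319.5072/346.0297 = 0.9234.

0.9234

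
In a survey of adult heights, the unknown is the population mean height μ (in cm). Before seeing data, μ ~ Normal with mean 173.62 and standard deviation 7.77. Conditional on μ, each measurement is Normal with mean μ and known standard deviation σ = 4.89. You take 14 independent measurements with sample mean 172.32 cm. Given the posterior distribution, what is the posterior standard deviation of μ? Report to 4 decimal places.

For Normal data with known variance σ², a Normal(μ₀, σ₀²) prior on μ is conjugate. Posterior precision = 1/σ₀² + n/σ²; posterior mean is the precision-weighted average of μ₀ and x̄.
σ₀² = 7.77² = 60.3729, σ² = 4.89² = 23.9121; σ² + n·σ₀² = 23.9121 + 14·60.3729 = 869.1327.
Posterior precision = 1/σ₀² + n/σ² = 1/60.3729 + 14/23.9121 = (σ² + n·σ₀²)/(σ₀²σ²) = 869.1327/(60.3729·23.9121); posterior variance σₙ² = σ₀²σ²/(σ² + n·σ₀²) = 60.3729·23.9121/869.1327 = 1.661015.
Posterior SD = √σₙ² = √(60.3729·23.9121/869.1327) = 1.2888.

1.2888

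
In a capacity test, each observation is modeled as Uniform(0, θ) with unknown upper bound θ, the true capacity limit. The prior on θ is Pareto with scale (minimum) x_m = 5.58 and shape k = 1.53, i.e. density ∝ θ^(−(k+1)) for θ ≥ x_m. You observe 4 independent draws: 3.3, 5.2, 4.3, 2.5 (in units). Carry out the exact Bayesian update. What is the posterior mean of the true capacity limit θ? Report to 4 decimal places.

6.8118

A Pareto(scale x_m, shape k) prior on the upper bound θ of Uniform(0, θ) is conjugate: posterior is Pareto(max(x_m, max xᵢ), k + n).
Sample maximum = 5.2; prior scale x_m = 5.58 → posterior scale = max = 5.58.
Posterior shape = 1.53 + 4 = 5.53.
E[θ|data] = k·x_m/(k−1) = 5.53·5.58/4.53 = 6.8118.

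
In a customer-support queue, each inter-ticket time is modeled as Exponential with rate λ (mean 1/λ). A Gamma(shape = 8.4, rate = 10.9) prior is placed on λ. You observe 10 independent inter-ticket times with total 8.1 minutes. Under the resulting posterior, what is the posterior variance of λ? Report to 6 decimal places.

With a Gamma(shape α, rate β) prior on the exponential rate λ, the posterior after n observations with total T = Σxᵢ is Gamma(α+n, β+T).
Posterior: Gamma(8.4+10, 10.9+8.1) = Gamma(18.4, 19.0).
Var = α/β² = 0.050970.

0.050970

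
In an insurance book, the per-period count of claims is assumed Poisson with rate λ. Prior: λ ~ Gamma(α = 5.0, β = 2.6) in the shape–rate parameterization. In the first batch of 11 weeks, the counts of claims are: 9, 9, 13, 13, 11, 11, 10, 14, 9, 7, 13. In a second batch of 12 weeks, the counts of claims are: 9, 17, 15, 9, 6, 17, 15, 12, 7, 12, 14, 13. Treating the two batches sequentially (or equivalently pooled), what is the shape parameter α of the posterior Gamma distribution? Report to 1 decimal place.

270.0

With a Gamma(shape α, rate β) prior, the Poisson likelihood is conjugate: the posterior is Gamma(α + ΣXᵢ, β + n).
Batch 1: sum of counts S = 119 over n = 11 weeks.
After batch 1: Gamma(α+S, β+n) = Gamma(5.0+119, 2.6+11) = Gamma(124.0, 13.6).
Batch 2: sum of counts S = 146 over n = 12 weeks.
After batch 2: Gamma(α+S, β+n) = Gamma(124.0+146, 13.6+12) = Gamma(270.0, 25.6).
Posterior α = 270.0.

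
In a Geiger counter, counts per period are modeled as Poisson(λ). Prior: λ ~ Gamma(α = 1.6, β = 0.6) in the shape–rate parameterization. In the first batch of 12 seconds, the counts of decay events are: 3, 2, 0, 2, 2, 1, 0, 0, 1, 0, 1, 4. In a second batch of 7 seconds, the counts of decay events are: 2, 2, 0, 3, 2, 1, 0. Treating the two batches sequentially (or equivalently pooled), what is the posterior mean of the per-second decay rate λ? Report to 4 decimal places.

With a Gamma(shape α, rate β) prior, the Poisson likelihood is conjugate: the posterior is Gamma(α + ΣXᵢ, β + n).
Batch 1: sum of counts S = 16 over n = 12 seconds.
After batch 1: Gamma(α+S, β+n) = Gamma(1.6+16, 0.6+12) = Gamma(17.6, 12.6).
Batch 2: sum of counts S = 10 over n = 7 seconds.
After batch 2: Gamma(α+S, β+n) = Gamma(17.6+10, 12.6+7) = Gamma(27.6, 19.6).
Posterior mean = α/β = 27.6/19.6 = 1.4082.

1.4082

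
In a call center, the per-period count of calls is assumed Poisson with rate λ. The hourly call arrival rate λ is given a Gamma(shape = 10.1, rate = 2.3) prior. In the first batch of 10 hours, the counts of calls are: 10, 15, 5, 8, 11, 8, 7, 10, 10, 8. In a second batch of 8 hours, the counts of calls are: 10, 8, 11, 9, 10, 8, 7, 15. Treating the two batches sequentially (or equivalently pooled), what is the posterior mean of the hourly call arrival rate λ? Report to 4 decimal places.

8.8719

With a Gamma(shape α, rate β) prior, the Poisson likelihood is conjugate: the posterior is Gamma(α + ΣXᵢ, β + n).
Batch 1: sum of counts S = 92 over n = 10 hours.
After batch 1: Gamma(α+S, β+n) = Gamma(10.1+92, 2.3+10) = Gamma(102.1, 12.3).
Batch 2: sum of counts S = 78 over n = 8 hours.
After batch 2: Gamma(α+S, β+n) = Gamma(102.1+78, 12.3+8) = Gamma(180.1, 20.3).
Posterior mean = α/β = 180.1/20.3 = 8.8719.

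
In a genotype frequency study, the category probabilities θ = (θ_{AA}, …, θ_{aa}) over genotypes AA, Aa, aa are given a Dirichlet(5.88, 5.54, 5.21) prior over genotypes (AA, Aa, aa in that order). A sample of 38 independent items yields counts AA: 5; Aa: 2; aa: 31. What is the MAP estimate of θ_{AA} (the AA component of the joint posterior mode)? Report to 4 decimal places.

0.1914

The Dirichlet prior is conjugate to the Multinomial likelihood: each posterior αⱼ = prior αⱼ + observed count nⱼ.
Posterior concentration: (10.88, 7.54, 36.21), total = 54.63.
Joint mode component: (α_{AA}−1)/(Σα−K) = 9.88/51.63 = 0.1914.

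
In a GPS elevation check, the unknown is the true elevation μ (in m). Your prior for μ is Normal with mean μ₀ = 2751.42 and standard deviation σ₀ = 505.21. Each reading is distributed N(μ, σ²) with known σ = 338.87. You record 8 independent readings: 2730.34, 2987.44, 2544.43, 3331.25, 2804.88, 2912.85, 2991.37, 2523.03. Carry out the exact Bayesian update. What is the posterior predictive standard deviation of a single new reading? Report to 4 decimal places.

358.3612

For Normal data with known variance σ², a Normal(μ₀, σ₀²) prior on μ is conjugate. Posterior precision = 1/σ₀² + n/σ²; posterior mean is the precision-weighted average of μ₀ and x̄.
σ₀² = 505.21² = 255237.1441, σ² = 338.87² = 114832.8769; σ² + n·σ₀² = 114832.8769 + 8·255237.1441 = 2156730.0297.
Posterior precision = 1/σ₀² + n/σ² = 1/255237.1441 + 8/114832.8769 = (σ² + n·σ₀²)/(σ₀²σ²) = 2156730.0297/(255237.1441·114832.8769); posterior variance σₙ² = σ₀²σ²/(σ² + n·σ₀²) = 255237.1441·114832.8769/2156730.0297 = 13589.839778.
Predictive variance for one new observation = σₙ² + σ² = 255237.1441·114832.8769/2156730.0297 + 114832.8769 = σ²·(σ₀² + 2156730.0297)/2156730.0297 = 114832.8769·2411967.1738/2156730.0297 = 128422.716678; SD = √(114832.8769·2411967.1738/2156730.0297) = 358.3612.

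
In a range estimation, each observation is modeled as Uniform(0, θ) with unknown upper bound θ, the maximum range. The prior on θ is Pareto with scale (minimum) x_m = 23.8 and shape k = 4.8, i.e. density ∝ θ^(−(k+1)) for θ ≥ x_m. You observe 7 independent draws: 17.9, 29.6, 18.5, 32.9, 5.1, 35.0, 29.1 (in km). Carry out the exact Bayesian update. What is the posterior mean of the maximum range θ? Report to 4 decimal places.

A Pareto(scale x_m, shape k) prior on the upper bound θ of Uniform(0, θ) is conjugate: posterior is Pareto(max(x_m, max xᵢ), k + n).
Sample maximum = 35.0; prior scale x_m = 23.8 → posterior scale = max = 35.0.
Posterior shape = 4.8 + 7 = 11.8.
E[θ|data] = k·x_m/(k−1) = 11.8·35.0/10.8 = 38.2407.

38.2407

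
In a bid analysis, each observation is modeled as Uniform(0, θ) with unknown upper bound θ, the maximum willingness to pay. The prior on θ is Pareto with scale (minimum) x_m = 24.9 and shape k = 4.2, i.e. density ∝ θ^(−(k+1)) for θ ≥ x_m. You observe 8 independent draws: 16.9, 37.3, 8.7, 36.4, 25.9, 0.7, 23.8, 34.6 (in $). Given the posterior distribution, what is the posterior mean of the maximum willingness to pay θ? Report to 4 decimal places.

A Pareto(scale x_m, shape k) prior on the upper bound θ of Uniform(0, θ) is conjugate: posterior is Pareto(max(x_m, max xᵢ), k + n).
Sample maximum = 37.3; prior scale x_m = 24.9 → posterior scale = max = 37.3.
Posterior shape = 4.2 + 8 = 12.2.
E[θ|data] = k·x_m/(k−1) = 12.2·37.3/11.2 = 40.6304.

40.6304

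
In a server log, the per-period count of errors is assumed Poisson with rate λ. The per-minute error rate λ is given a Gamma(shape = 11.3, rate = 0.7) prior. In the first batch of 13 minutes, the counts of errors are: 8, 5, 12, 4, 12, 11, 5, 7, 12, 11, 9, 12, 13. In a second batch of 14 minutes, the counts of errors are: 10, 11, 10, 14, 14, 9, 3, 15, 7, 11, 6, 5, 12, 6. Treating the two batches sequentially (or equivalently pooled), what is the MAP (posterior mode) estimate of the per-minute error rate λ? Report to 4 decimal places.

9.5415

With a Gamma(shape α, rate β) prior, the Poisson likelihood is conjugate: the posterior is Gamma(α + ΣXᵢ, β + n).
Batch 1: sum of counts S = 121 over n = 13 minutes.
After batch 1: Gamma(α+S, β+n) = Gamma(11.3+121, 0.7+13) = Gamma(132.3, 13.7).
Batch 2: sum of counts S = 133 over n = 14 minutes.
After batch 2: Gamma(α+S, β+n) = Gamma(132.3+133, 13.7+14) = Gamma(265.3, 27.7).
Mode of Gamma(α,β) for α≥1 is (α−1)/β = 264.3/27.7 = 9.5415.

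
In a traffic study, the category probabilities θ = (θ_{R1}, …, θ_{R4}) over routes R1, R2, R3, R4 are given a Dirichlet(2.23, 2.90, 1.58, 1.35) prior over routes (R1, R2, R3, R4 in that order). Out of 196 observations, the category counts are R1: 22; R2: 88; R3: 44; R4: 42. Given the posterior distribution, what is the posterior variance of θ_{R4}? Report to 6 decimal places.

The Dirichlet prior is conjugate to the Multinomial likelihood: each posterior αⱼ = prior αⱼ + observed count nⱼ.
Posterior concentration: (24.23, 90.90, 45.58, 43.35), total = 204.06.
Var[θ_j] = α_j(Σα−α_j)/((Σα)²(Σα+1)) = 43.35·160.71/(204.06²·205.06) = 0.000816.

0.000816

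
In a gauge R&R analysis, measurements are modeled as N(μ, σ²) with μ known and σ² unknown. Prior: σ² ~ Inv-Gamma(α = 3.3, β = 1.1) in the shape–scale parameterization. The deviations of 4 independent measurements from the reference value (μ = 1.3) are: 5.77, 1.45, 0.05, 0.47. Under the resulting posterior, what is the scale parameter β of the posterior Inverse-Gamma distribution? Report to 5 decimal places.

With known mean μ and an Inverse-Gamma(α, β) prior on σ², the Normal likelihood is conjugate: posterior is Inv-Gamma(α + n/2, β + Σ(xᵢ−μ)²/2).
Σ(xᵢ−μ)² = (5.77)² + (1.45)² + (0.05)² + (0.47)² = 35.6188.
Posterior: Inv-Gamma(3.3 + 4/2, 1.1 + 35.6188/2) = Inv-Gamma(5.30, 18.90940).
Posterior β = 18.90940.

18.90940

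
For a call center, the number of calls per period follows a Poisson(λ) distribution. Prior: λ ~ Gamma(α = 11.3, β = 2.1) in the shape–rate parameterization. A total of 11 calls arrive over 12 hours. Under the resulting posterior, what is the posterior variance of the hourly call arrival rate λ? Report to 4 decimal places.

With a Gamma(shape α, rate β) prior, the Poisson likelihood is conjugate: the posterior is Gamma(α + ΣXᵢ, β + n).
Posterior: Gamma(α+S, β+n) = Gamma(11.3+11, 2.1+12) = Gamma(22.3, 14.1).
Var = α/β² = 22.3/14.1² = 0.1122.

0.1122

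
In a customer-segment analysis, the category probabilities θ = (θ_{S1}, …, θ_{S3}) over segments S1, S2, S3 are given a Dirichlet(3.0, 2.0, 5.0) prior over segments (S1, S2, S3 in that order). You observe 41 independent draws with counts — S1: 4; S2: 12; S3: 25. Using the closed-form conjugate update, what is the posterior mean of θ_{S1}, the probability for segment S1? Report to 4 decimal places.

0.1373

The Dirichlet prior is conjugate to the Multinomial likelihood: each posterior αⱼ = prior αⱼ + observed count nⱼ.
Posterior concentration: (7.0, 14.0, 30.0), total = 51.0.
E[θ_{S1}|data] = α_{S1}/Σα = 7.0/51.0 = 0.1373.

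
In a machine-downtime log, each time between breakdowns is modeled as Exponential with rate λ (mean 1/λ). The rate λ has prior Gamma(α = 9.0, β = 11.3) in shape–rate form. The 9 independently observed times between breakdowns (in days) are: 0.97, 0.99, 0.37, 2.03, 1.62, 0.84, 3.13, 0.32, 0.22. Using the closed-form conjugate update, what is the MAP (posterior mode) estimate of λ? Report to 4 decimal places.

0.7802

With a Gamma(shape α, rate β) prior on the exponential rate λ, the posterior after n observations with total T = Σxᵢ is Gamma(α+n, β+T).
Sum of observations T = 10.49 days; n = 9.
Posterior: Gamma(9.0+9, 11.3+10.49) = Gamma(18.0, 21.79).
Mode = (α−1)/β = 0.7802.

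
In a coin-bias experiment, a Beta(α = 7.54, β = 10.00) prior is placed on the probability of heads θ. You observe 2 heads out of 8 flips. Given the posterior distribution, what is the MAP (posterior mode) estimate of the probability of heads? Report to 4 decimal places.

0.3628

The Beta prior is conjugate to a Binomial/Bernoulli likelihood; the update adds successes to α and failures to β.
Posterior: Beta(α+k, β+n−k) = Beta(7.54+2, 10.00+6) = Beta(9.54, 16.00).
Mode of Beta(a,b) for a,b>1 is (a−1)/(a+b−2) = 8.54/23.54 = 0.3628.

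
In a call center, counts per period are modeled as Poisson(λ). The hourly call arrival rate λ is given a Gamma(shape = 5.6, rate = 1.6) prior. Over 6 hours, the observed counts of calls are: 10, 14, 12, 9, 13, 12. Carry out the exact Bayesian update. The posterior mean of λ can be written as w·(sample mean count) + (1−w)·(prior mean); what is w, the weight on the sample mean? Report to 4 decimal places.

0.7895

With a Gamma(shape α, rate β) prior, the Poisson likelihood is conjugate: the posterior is Gamma(α + ΣXᵢ, β + n).
Posterior mean = (α₀+S)/(β₀+n) = [n/(β₀+n)]·(S/n) + [β₀/(β₀+n)]·(α₀/β₀), so only n and β₀ enter the weight.
Weight on data w = n/(β₀+n) = 6/(1.6+6) = 6/7.6 = 0.7895.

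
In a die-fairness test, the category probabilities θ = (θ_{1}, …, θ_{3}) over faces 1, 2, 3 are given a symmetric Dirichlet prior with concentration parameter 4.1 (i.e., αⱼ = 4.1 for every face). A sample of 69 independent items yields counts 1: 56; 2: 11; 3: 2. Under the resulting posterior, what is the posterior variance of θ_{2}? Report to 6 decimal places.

The Dirichlet prior is conjugate to the Multinomial likelihood: each posterior αⱼ = prior αⱼ + observed count nⱼ.
Posterior concentration: (60.1, 15.1, 6.1), total = 81.3.
Var[θ_j] = α_j(Σα−α_j)/((Σα)²(Σα+1)) = 15.1·66.2/(81.3²·82.3) = 0.001838.

0.001838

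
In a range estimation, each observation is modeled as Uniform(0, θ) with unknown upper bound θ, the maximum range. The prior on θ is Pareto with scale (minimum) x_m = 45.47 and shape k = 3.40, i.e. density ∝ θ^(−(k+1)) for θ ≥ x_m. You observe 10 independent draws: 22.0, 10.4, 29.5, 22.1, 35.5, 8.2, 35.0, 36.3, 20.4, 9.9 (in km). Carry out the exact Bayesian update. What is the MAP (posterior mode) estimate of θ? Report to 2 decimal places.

45.47

A Pareto(scale x_m, shape k) prior on the upper bound θ of Uniform(0, θ) is conjugate: posterior is Pareto(max(x_m, max xᵢ), k + n).
Sample maximum = 36.3; prior scale x_m = 45.47 → posterior scale = max = 45.47.
Posterior shape = 3.40 + 10 = 13.40.
The Pareto density is decreasing on [x_m, ∞), so the mode is x_m = 45.47.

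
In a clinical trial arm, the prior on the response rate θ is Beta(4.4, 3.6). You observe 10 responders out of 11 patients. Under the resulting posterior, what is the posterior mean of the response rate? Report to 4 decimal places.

0.7579

The Beta prior is conjugate to a Binomial/Bernoulli likelihood; the update adds successes to α and failures to β.
Posterior: Beta(α+k, β+n−k) = Beta(4.4+10, 3.6+1) = Beta(14.4, 4.6).
Posterior mean = α/(α+β) = 14.4/19.0 = 0.7579.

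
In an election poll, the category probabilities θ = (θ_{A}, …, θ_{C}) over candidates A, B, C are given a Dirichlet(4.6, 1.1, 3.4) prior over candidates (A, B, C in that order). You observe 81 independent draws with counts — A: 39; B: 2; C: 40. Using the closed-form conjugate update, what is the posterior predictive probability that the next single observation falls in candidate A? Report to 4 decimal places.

The Dirichlet prior is conjugate to the Multinomial likelihood: each posterior αⱼ = prior αⱼ + observed count nⱼ.
Posterior concentration: (43.6, 3.1, 43.4), total = 90.1.
P(next = A | data) = α_{A}/Σα = 0.4839.

0.4839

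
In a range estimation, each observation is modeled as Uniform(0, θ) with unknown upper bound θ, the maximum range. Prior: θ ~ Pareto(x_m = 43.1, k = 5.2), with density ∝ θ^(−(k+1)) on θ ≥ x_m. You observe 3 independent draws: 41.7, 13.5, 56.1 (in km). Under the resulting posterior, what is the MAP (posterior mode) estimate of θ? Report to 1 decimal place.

A Pareto(scale x_m, shape k) prior on the upper bound θ of Uniform(0, θ) is conjugate: posterior is Pareto(max(x_m, max xᵢ), k + n).
Sample maximum = 56.1; prior scale x_m = 43.1 → posterior scale = max = 56.1.
Posterior shape = 5.2 + 3 = 8.2.
The Pareto density is decreasing on [x_m, ∞), so the mode is x_m = 56.1.

56.1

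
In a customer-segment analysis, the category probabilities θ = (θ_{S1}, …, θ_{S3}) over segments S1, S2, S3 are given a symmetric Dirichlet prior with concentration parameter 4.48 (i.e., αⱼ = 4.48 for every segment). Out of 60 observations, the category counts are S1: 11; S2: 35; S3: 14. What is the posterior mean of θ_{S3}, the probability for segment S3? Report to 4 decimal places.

0.2516

The Dirichlet prior is conjugate to the Multinomial likelihood: each posterior αⱼ = prior αⱼ + observed count nⱼ.
Posterior concentration: (15.48, 39.48, 18.48), total = 73.44.
E[θ_{S3}|data] = α_{S3}/Σα = 18.48/73.44 = 0.2516.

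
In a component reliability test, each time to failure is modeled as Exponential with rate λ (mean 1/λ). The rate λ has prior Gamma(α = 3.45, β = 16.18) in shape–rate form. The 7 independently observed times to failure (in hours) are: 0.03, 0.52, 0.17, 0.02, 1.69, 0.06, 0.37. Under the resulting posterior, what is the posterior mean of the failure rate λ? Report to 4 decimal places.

With a Gamma(shape α, rate β) prior on the exponential rate λ, the posterior after n observations with total T = Σxᵢ is Gamma(α+n, β+T).
Sum of observations T = 2.86 hours; n = 7.
Posterior: Gamma(3.45+7, 16.18+2.86) = Gamma(10.45, 19.04).
Posterior mean of λ = α/β = 10.45/19.04 = 0.5488.

0.5488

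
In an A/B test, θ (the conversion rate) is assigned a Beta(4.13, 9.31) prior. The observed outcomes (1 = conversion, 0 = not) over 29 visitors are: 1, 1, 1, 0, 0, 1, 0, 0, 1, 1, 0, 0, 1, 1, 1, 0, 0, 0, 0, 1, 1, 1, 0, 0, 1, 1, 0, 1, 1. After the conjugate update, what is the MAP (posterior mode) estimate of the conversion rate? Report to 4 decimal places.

0.4730

The Beta prior is conjugate to a Binomial/Bernoulli likelihood; the update adds successes to α and failures to β.
Posterior: Beta(α+k, β+n−k) = Beta(4.13+16, 9.31+13) = Beta(20.13, 22.31).
Mode of Beta(a,b) for a,b>1 is (a−1)/(a+b−2) = 19.13/40.44 = 0.4730.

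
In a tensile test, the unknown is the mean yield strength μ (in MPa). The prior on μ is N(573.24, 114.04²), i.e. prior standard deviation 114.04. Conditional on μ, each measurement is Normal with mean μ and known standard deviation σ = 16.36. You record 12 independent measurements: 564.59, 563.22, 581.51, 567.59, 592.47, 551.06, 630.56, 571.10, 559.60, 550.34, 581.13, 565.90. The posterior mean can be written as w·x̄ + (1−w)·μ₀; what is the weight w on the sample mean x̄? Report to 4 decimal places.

0.9983

For Normal data with known variance σ², a Normal(μ₀, σ₀²) prior on μ is conjugate. Posterior precision = 1/σ₀² + n/σ²; posterior mean is the precision-weighted average of μ₀ and x̄.
σ₀² = 114.04² = 13005.1216, σ² = 16.36² = 267.6496. Prior precision 1/σ₀² = 1/13005.1216; data precision n/σ² = 12/267.6496.
w = (n/σ²)/(1/σ₀² + n/σ²) = n·σ₀²/(σ² + n·σ₀²) = 12·13005.1216/(267.6496 + 12·13005.1216) = 156061.4592/156329.1088 = 0.9983.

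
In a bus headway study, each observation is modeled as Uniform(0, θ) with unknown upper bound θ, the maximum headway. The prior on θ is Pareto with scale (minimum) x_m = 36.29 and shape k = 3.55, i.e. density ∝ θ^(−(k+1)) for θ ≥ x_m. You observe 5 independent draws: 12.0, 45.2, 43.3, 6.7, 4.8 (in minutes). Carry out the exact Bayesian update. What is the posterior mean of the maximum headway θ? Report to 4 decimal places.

51.1868

A Pareto(scale x_m, shape k) prior on the upper bound θ of Uniform(0, θ) is conjugate: posterior is Pareto(max(x_m, max xᵢ), k + n).
Sample maximum = 45.2; prior scale x_m = 36.29 → posterior scale = max = 45.20.
Posterior shape = 3.55 + 5 = 8.55.
E[θ|data] = k·x_m/(k−1) = 8.55·45.20/7.55 = 51.1868.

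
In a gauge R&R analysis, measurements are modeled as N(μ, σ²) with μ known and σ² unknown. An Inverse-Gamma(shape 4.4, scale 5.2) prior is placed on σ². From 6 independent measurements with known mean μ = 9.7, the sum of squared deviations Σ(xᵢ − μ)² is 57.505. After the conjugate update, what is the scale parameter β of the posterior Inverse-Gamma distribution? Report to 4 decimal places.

With known mean μ and an Inverse-Gamma(α, β) prior on σ², the Normal likelihood is conjugate: posterior is Inv-Gamma(α + n/2, β + Σ(xᵢ−μ)²/2).
Posterior: Inv-Gamma(4.4 + 6/2, 5.2 + 57.505/2) = Inv-Gamma(7.40, 33.9525).
Posterior β = 33.9525.

33.9525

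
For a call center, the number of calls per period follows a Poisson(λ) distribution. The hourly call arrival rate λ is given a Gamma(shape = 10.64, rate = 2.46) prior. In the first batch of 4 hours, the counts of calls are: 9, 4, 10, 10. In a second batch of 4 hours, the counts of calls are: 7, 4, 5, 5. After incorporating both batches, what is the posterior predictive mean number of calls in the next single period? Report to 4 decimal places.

6.1797

With a Gamma(shape α, rate β) prior, the Poisson likelihood is conjugate: the posterior is Gamma(α + ΣXᵢ, β + n).
Batch 1: sum of counts S = 33 over n = 4 hours.
After batch 1: Gamma(α+S, β+n) = Gamma(10.64+33, 2.46+4) = Gamma(43.64, 6.46).
Batch 2: sum of counts S = 21 over n = 4 hours.
After batch 2: Gamma(α+S, β+n) = Gamma(43.64+21, 6.46+4) = Gamma(64.64, 10.46).
The predictive distribution for one future period is NegBinom with mean α/β = 6.1797.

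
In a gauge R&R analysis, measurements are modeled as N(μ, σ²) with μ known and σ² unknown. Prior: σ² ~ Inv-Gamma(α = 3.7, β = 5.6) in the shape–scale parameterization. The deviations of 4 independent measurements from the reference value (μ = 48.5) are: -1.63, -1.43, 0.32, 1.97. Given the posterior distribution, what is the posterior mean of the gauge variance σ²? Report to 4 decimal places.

With known mean μ and an Inverse-Gamma(α, β) prior on σ², the Normal likelihood is conjugate: posterior is Inv-Gamma(α + n/2, β + Σ(xᵢ−μ)²/2).
Σ(xᵢ−μ)² = (-1.63)² + (-1.43)² + (0.32)² + (1.97)² = 8.6851.
Posterior: Inv-Gamma(3.7 + 4/2, 5.6 + 8.6851/2) = Inv-Gamma(5.70, 9.94255).
E[σ²|data] = β/(α−1) = 9.94255/4.70 = 2.1154.

2.1154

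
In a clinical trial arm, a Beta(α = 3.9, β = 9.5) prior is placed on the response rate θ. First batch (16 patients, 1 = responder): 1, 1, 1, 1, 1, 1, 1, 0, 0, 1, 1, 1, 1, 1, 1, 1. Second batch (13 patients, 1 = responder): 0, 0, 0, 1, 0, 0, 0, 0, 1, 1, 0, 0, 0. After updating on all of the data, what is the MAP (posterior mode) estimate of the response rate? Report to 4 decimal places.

The Beta prior is conjugate to a Binomial/Bernoulli likelihood; the update adds successes to α and failures to β.
After batch 1: Beta(3.9+14, 9.5+2) = Beta(17.9, 11.5).
After batch 2: Beta(17.9+3, 11.5+10) = Beta(20.9, 21.5).
Mode of Beta(a,b) for a,b>1 is (a−1)/(a+b−2) = 19.9/40.4 = 0.4926.

0.4926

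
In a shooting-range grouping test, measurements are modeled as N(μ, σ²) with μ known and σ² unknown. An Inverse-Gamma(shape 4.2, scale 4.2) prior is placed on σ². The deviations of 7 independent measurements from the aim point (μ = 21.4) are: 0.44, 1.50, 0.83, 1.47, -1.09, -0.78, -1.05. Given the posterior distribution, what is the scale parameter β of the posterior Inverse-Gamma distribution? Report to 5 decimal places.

With known mean μ and an Inverse-Gamma(α, β) prior on σ², the Normal likelihood is conjugate: posterior is Inv-Gamma(α + n/2, β + Σ(xᵢ−μ)²/2).
Σ(xᵢ−μ)² = (0.44)² + (1.50)² + (0.83)² + (1.47)² + (-1.09)² + (-0.78)² + (-1.05)² = 8.1924.
Posterior: Inv-Gamma(4.2 + 7/2, 4.2 + 8.1924/2) = Inv-Gamma(7.70, 8.29620).
Posterior β = 8.29620.

8.29620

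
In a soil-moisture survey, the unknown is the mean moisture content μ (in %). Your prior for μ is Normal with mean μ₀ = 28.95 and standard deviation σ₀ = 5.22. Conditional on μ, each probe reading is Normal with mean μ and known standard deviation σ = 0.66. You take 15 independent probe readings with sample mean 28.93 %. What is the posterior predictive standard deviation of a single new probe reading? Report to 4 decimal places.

0.6816

For Normal data with known variance σ², a Normal(μ₀, σ₀²) prior on μ is conjugate. Posterior precision = 1/σ₀² + n/σ²; posterior mean is the precision-weighted average of μ₀ and x̄.
σ₀² = 5.22² = 27.2484, σ² = 0.66² = 0.4356; σ² + n·σ₀² = 0.4356 + 15·27.2484 = 409.1616.
Posterior precision = 1/σ₀² + n/σ² = 1/27.2484 + 15/0.4356 = (σ² + n·σ₀²)/(σ₀²σ²) = 409.1616/(27.2484·0.4356); posterior variance σₙ² = σ₀²σ²/(σ² + n·σ₀²) = 27.2484·0.4356/409.1616 = 0.029009.
Predictive variance for one new observation = σₙ² + σ² = 27.2484·0.4356/409.1616 + 0.4356 = σ²·(σ₀² + 409.1616)/409.1616 = 0.4356·436.41/409.1616 = 0.464609; SD = √(0.4356·436.41/409.1616) = 0.6816.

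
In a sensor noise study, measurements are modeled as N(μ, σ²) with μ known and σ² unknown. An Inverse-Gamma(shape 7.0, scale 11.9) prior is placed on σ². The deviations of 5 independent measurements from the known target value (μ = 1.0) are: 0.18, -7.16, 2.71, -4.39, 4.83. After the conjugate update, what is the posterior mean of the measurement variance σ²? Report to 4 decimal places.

7.3555

With known mean μ and an Inverse-Gamma(α, β) prior on σ², the Normal likelihood is conjugate: posterior is Inv-Gamma(α + n/2, β + Σ(xᵢ−μ)²/2).
Σ(xᵢ−μ)² = (0.18)² + (-7.16)² + (2.71)² + (-4.39)² + (4.83)² = 101.2431.
Posterior: Inv-Gamma(7.0 + 5/2, 11.9 + 101.2431/2) = Inv-Gamma(9.50, 62.52155).
E[σ²|data] = β/(α−1) = 62.52155/8.50 = 7.3555.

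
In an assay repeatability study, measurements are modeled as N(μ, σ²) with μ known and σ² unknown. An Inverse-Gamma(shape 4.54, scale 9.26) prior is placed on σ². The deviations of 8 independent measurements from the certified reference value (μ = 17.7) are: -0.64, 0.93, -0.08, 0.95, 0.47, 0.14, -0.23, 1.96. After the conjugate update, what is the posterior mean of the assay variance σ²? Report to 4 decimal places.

1.6471

With known mean μ and an Inverse-Gamma(α, β) prior on σ², the Normal likelihood is conjugate: posterior is Inv-Gamma(α + n/2, β + Σ(xᵢ−μ)²/2).
Σ(xᵢ−μ)² = (-0.64)² + (0.93)² + (-0.08)² + (0.95)² + (0.47)² + (0.14)² + (-0.23)² + (1.96)² = 6.3184.
Posterior: Inv-Gamma(4.54 + 8/2, 9.26 + 6.3184/2) = Inv-Gamma(8.54, 12.41920).
E[σ²|data] = β/(α−1) = 12.41920/7.54 = 1.6471.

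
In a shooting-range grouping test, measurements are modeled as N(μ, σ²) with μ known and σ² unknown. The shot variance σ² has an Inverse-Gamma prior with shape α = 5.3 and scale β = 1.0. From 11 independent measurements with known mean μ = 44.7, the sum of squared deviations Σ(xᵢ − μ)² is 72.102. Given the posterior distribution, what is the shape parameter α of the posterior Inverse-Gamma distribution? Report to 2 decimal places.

10.80

With known mean μ and an Inverse-Gamma(α, β) prior on σ², the Normal likelihood is conjugate: posterior is Inv-Gamma(α + n/2, β + Σ(xᵢ−μ)²/2).
Posterior: Inv-Gamma(5.3 + 11/2, 1.0 + 72.102/2) = Inv-Gamma(10.80, 37.0510).
Posterior α = 10.80.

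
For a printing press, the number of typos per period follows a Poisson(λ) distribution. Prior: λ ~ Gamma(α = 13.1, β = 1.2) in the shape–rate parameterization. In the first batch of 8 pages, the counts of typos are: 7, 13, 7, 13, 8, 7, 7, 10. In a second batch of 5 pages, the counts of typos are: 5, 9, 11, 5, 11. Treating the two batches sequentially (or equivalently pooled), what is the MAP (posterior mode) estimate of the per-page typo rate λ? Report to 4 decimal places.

8.8099

With a Gamma(shape α, rate β) prior, the Poisson likelihood is conjugate: the posterior is Gamma(α + ΣXᵢ, β + n).
Batch 1: sum of counts S = 72 over n = 8 pages.
After batch 1: Gamma(α+S, β+n) = Gamma(13.1+72, 1.2+8) = Gamma(85.1, 9.2).
Batch 2: sum of counts S = 41 over n = 5 pages.
After batch 2: Gamma(α+S, β+n) = Gamma(85.1+41, 9.2+5) = Gamma(126.1, 14.2).
Mode of Gamma(α,β) for α≥1 is (α−1)/β = 125.1/14.2 = 8.8099.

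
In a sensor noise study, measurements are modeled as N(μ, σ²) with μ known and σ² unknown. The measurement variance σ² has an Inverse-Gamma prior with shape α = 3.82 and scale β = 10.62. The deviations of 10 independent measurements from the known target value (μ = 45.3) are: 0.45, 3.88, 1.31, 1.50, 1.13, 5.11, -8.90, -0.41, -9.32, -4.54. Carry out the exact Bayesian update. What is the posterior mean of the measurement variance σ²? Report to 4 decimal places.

16.2854

With known mean μ and an Inverse-Gamma(α, β) prior on σ², the Normal likelihood is conjugate: posterior is Inv-Gamma(α + n/2, β + Σ(xᵢ−μ)²/2).
Σ(xᵢ−μ)² = (0.45)² + (3.88)² + (1.31)² + (1.50)² + (1.13)² + (5.11)² + (-8.90)² + (-0.41)² + (-9.32)² + (-4.54)² = 233.4641.
Posterior: Inv-Gamma(3.82 + 10/2, 10.62 + 233.4641/2) = Inv-Gamma(8.82, 127.35205).
E[σ²|data] = β/(α−1) = 127.35205/7.82 = 16.2854.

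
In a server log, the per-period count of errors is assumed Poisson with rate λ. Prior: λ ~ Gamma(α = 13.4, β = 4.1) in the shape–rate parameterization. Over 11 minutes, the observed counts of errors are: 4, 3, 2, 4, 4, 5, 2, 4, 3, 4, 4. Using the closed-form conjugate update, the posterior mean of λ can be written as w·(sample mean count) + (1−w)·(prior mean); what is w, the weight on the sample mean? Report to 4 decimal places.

With a Gamma(shape α, rate β) prior, the Poisson likelihood is conjugate: the posterior is Gamma(α + ΣXᵢ, β + n).
Posterior mean = (α₀+S)/(β₀+n) = [n/(β₀+n)]·(S/n) + [β₀/(β₀+n)]·(α₀/β₀), so only n and β₀ enter the weight.
Weight on data w = n/(β₀+n) = 11/(4.1+11) = 11/15.1 = 0.7285.

0.7285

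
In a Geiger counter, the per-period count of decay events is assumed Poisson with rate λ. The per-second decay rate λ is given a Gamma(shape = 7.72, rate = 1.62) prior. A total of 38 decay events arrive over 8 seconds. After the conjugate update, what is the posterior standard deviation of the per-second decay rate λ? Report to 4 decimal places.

With a Gamma(shape α, rate β) prior, the Poisson likelihood is conjugate: the posterior is Gamma(α + ΣXᵢ, β + n).
Posterior: Gamma(α+S, β+n) = Gamma(7.72+38, 1.62+8) = Gamma(45.72, 9.62).
SD = √α/β = √45.72/9.62 = 0.7029.

0.7029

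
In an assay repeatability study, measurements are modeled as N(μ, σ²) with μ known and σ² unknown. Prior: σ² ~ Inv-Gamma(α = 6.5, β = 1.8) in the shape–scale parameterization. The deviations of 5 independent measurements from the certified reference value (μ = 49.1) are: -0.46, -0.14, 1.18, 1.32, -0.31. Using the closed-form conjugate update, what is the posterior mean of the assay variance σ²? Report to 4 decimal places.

0.4414

With known mean μ and an Inverse-Gamma(α, β) prior on σ², the Normal likelihood is conjugate: posterior is Inv-Gamma(α + n/2, β + Σ(xᵢ−μ)²/2).
Σ(xᵢ−μ)² = (-0.46)² + (-0.14)² + (1.18)² + (1.32)² + (-0.31)² = 3.4621.
Posterior: Inv-Gamma(6.5 + 5/2, 1.8 + 3.4621/2) = Inv-Gamma(9.00, 3.53105).
E[σ²|data] = β/(α−1) = 3.53105/8.00 = 0.4414.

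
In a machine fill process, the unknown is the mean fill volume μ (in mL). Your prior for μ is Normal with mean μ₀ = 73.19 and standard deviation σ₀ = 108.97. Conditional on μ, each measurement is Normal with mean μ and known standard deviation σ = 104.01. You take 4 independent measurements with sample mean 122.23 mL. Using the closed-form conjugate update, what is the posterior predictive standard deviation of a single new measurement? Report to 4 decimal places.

For Normal data with known variance σ², a Normal(μ₀, σ₀²) prior on μ is conjugate. Posterior precision = 1/σ₀² + n/σ²; posterior mean is the precision-weighted average of μ₀ and x̄.
σ₀² = 108.97² = 11874.4609, σ² = 104.01² = 10818.0801; σ² + n·σ₀² = 10818.0801 + 4·11874.4609 = 58315.9237.
Posterior precision = 1/σ₀² + n/σ² = 1/11874.4609 + 4/10818.0801 = (σ² + n·σ₀²)/(σ₀²σ²) = 58315.9237/(11874.4609·10818.0801); posterior variance σₙ² = σ₀²σ²/(σ² + n·σ₀²) = 11874.4609·10818.0801/58315.9237 = 2202.809473.
Predictive variance for one new observation = σₙ² + σ² = 11874.4609·10818.0801/58315.9237 + 10818.0801 = σ²·(σ₀² + 58315.9237)/58315.9237 = 10818.0801·70190.3846/58315.9237 = 13020.889573; SD = √(10818.0801·70190.3846/58315.9237) = 114.1091.

114.1091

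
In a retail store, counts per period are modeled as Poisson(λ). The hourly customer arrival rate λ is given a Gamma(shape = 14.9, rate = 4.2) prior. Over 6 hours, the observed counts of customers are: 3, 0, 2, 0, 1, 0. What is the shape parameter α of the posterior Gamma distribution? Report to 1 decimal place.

20.9

With a Gamma(shape α, rate β) prior, the Poisson likelihood is conjugate: the posterior is Gamma(α + ΣXᵢ, β + n).
Sum of counts S = 6 over n = 6 hours.
Posterior: Gamma(α+S, β+n) = Gamma(14.9+6, 4.2+6) = Gamma(20.9, 10.2).
Posterior α = 20.9.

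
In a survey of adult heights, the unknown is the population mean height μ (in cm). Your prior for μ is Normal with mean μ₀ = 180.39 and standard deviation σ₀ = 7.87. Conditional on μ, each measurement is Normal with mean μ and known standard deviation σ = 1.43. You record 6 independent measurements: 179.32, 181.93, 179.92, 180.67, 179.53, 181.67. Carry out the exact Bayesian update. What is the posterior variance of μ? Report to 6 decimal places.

For Normal data with known variance σ², a Normal(μ₀, σ₀²) prior on μ is conjugate. Posterior precision = 1/σ₀² + n/σ²; posterior mean is the precision-weighted average of μ₀ and x̄.
σ₀² = 7.87² = 61.9369, σ² = 1.43² = 2.0449; σ² + n·σ₀² = 2.0449 + 6·61.9369 = 373.6663.
Posterior precision = 1/σ₀² + n/σ² = 1/61.9369 + 6/2.0449 = (σ² + n·σ₀²)/(σ₀²σ²) = 373.6663/(61.9369·2.0449); posterior variance σₙ² = σ₀²σ²/(σ² + n·σ₀²) = 61.9369·2.0449/373.6663 = 0.338952.

0.338952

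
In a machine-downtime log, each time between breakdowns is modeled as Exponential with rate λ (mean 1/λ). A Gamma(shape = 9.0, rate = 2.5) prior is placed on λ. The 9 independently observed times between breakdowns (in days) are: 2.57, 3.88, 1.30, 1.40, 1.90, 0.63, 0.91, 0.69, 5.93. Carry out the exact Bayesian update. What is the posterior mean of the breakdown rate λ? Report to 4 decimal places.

With a Gamma(shape α, rate β) prior on the exponential rate λ, the posterior after n observations with total T = Σxᵢ is Gamma(α+n, β+T).
Sum of observations T = 19.21 days; n = 9.
Posterior: Gamma(9.0+9, 2.5+19.21) = Gamma(18.0, 21.71).
Posterior mean of λ = α/β = 18.0/21.71 = 0.8291.

0.8291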